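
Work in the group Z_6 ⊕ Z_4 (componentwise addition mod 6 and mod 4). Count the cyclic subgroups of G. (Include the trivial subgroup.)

Each element a generates a cyclic subgroup ⟨a⟩; distinct elements may generate the same one (a cyclic group of order d has φ(d) generators).
Cyclic subgroups by order — order 1: 1; order 2: 3; order 3: 1; order 4: 2; order 6: 3; order 12: 2.
Total: 12.

12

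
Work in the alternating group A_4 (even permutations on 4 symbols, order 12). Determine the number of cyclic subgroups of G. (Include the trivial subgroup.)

8

A cyclic subgroup of order d is generated by each of its φ(d) elements of order d, so the cyclic subgroups of order d number (#elements of order d)/φ(d).
Cyclic subgroups by order — order 1: 1; order 2: 3; order 3: 4.
Total: 8.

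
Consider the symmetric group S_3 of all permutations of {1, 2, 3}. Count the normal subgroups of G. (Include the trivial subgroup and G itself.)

G has 6 subgroups. Checking conjugation-invariance by order — order 1: 1/1 normal; order 2: 0/3 normal; order 3: 1/1 normal; order 6: 1/1 normal.
Total normal subgroups: 3.

3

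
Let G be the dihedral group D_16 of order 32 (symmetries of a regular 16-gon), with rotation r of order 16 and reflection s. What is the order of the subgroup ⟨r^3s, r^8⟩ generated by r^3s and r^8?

4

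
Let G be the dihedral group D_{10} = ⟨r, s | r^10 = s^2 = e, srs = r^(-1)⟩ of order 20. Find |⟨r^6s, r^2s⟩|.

10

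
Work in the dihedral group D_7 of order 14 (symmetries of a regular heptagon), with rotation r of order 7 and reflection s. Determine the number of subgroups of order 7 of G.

1

|G| = 14 and 7 | 14, so subgroups of order 7 are possible by Lagrange.
The subgroups of order 7 are: {e, r, r^2, r^3, r^4, r^5, r^6}.
So G has 1 subgroup of order 7.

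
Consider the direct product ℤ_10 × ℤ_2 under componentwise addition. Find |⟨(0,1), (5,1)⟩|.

4

|⟨(0,1)⟩| = 2 and |⟨(5,1)⟩| = 2, so |H| is a multiple of lcm(2, 2) = 2 and divides |G| = 20.
Closing under the operation: H = {(0,0), (0,1), (5,0), (5,1)}, so |H| = 4.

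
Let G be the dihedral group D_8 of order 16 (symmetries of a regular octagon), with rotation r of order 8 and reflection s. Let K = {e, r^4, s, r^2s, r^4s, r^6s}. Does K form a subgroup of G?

|K| = 6 does not divide |G| = 16, so by Lagrange K is not a subgroup.

No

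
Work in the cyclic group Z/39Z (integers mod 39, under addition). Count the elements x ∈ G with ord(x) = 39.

24

In a cyclic group of order 39, the number of elements of order d (for d | 39) is φ(d).
φ(39) = 24.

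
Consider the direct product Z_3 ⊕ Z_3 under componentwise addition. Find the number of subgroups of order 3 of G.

4

|G| = 9 and 3 | 9, so subgroups of order 3 are possible by Lagrange.
The subgroups of order 3 are: {(0,0), (0,1), (0,2)}; {(0,0), (1,0), (2,0)}; {(0,0), (1,1), (2,2)}; {(0,0), (1,2), (2,1)}.
So G has 4 subgroups of order 3.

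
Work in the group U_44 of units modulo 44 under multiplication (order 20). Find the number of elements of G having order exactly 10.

12

Enumerating element orders in G gives 12 elements of order 10.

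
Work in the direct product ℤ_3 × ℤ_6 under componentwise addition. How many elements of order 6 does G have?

An element (a,b) has order lcm(ord(a), ord(b)); count pairs with lcm equal to 6.
Enumerating gives 8 such elements.

8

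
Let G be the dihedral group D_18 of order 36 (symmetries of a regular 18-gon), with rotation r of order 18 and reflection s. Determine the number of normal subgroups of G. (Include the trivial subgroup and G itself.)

9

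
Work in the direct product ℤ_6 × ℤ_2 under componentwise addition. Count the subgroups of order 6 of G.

3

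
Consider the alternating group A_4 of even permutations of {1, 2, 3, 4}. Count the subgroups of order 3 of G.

4

|G| = 12 and 3 | 12, so subgroups of order 3 are possible by Lagrange.
The subgroups of order 3 are: {e, (1 2 3), (1 3 2)}; {e, (1 2 4), (1 4 2)}; {e, (1 3 4), (1 4 3)}; {e, (2 3 4), (2 4 3)}.
So G has 4 subgroups of order 3.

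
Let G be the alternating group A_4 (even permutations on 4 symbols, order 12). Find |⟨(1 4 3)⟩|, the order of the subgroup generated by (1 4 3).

3

Computing powers of (1 4 3): the smallest k with ((1 4 3))^k = e is k = 3.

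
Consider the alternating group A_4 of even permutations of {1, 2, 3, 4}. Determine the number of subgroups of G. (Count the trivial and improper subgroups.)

10

|G| = 12, so by Lagrange every subgroup order divides 12. Divisors: 1, 2, 3, 4, 6, 12.
Subgroups by order — order 1: 1; order 2: 3; order 3: 4; order 4: 1; order 6: 0; order 12: 1.
Total: 1 + 3 + 4 + 1 + 0 + 1 = 10.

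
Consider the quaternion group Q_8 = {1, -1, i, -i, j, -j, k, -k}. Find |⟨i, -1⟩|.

4

|⟨i⟩| = 4 and |⟨-1⟩| = 2, so |H| is a multiple of lcm(4, 2) = 4 and divides |G| = 8.
Closing under the operation: H = {1, -1, i, -i}, so |H| = 4.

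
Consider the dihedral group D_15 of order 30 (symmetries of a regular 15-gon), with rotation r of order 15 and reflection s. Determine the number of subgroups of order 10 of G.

|G| = 30 and 10 | 30, so subgroups of order 10 are possible by Lagrange.
The subgroups of order 10 are: {e, r^3, r^6, r^9, r^12, rs, r^4s, r^7s, r^10s, r^13s}; {e, r^3, r^6, r^9, r^12, r^2s, r^5s, r^8s, r^11s, r^14s}; {e, r^3, r^6, r^9, r^12, s, r^3s, r^6s, r^9s, r^12s}.
So G has 3 subgroups of order 10.

3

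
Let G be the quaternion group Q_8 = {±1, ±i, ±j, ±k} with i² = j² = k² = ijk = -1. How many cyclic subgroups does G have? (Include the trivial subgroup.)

5

Group the elements of G by the cyclic subgroup they generate; each cyclic subgroup of order d accounts for φ(d) elements.
Cyclic subgroups by order — order 1: 1; order 2: 1; order 4: 3.
Total: 5.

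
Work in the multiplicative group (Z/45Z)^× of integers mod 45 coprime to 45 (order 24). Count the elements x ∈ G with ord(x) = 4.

4

The elements of order 4 are: 8, 17, 28, 37.
That's 4.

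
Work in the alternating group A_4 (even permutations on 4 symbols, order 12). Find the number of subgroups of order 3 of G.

4

|G| = 12 and 3 | 12, so subgroups of order 3 are possible by Lagrange.
The subgroups of order 3 are: {e, (1 2 3), (1 3 2)}; {e, (1 2 4), (1 4 2)}; {e, (1 3 4), (1 4 3)}; {e, (2 3 4), (2 4 3)}.
So G has 4 subgroups of order 3.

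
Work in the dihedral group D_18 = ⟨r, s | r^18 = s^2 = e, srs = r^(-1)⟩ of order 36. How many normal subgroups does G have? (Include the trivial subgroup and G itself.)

9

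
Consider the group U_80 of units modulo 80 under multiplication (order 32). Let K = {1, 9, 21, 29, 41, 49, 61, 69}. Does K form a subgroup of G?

Yes

|K| = 8 divides |G| = 32, consistent with Lagrange.
K contains the identity, every element's inverse is in K, and K is closed under ·: it is a subgroup.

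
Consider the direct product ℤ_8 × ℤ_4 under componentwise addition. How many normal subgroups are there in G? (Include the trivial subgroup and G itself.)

G is abelian, so every subgroup is normal.
G has 22 subgroups in total, hence 22 normal subgroups.

22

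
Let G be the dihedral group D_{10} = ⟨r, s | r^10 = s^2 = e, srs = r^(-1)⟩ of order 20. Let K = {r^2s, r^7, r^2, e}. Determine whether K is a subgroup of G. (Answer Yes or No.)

No

r^7 ∈ K but its inverse r^3 ∉ K, so K is not a subgroup.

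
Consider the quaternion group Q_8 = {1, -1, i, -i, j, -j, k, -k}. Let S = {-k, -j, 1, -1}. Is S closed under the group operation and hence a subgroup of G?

No

-k ∈ S but its inverse k ∉ S, so S is not a subgroup.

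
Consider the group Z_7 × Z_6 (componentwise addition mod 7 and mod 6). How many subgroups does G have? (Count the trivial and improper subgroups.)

|G| = 42, so by Lagrange every subgroup order divides 42. Divisors: 1, 2, 3, 6, 7, 14, 21, 42.
Subgroups by order — order 1: 1; order 2: 1; order 3: 1; order 6: 1; order 7: 1; order 14: 1; order 21: 1; order 42: 1.
Total: 1 + 1 + 1 + 1 + 1 + 1 + 1 + 1 = 8.

8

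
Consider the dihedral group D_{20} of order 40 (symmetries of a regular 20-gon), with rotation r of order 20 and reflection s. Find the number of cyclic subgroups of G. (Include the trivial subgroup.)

26

Each element a generates a cyclic subgroup ⟨a⟩; distinct elements may generate the same one (a cyclic group of order d has φ(d) generators).
Cyclic subgroups by order — order 1: 1; order 2: 21; order 4: 1; order 5: 1; order 10: 1; order 20: 1.
Total: 26.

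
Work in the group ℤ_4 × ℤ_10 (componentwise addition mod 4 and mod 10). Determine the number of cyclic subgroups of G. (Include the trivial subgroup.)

A cyclic subgroup of order d is generated by each of its φ(d) elements of order d, so the cyclic subgroups of order d number (#elements of order d)/φ(d).
Cyclic subgroups by order — order 1: 1; order 2: 3; order 4: 2; order 5: 1; order 10: 3; order 20: 2.
Total: 12.

12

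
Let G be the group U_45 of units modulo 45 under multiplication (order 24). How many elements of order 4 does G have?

4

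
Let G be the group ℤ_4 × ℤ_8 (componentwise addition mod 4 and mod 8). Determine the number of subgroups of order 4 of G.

|G| = 32 and 4 | 32, so subgroups of order 4 are possible by Lagrange.
The subgroups of order 4 are: {(0,0), (0,2), (0,4), (0,6)}; {(0,0), (0,4), (2,0), (2,4)}; {(0,0), (0,4), (2,2), (2,6)}; {(0,0), (1,0), (2,0), (3,0)}; … (7 in all).
So G has 7 subgroups of order 4.

7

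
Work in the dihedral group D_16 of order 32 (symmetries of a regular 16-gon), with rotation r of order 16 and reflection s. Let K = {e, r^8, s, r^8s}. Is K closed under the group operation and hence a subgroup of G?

|K| = 4 divides |G| = 32, consistent with Lagrange.
K contains the identity, every element's inverse is in K, and K is closed under ·: it is a subgroup.

Yes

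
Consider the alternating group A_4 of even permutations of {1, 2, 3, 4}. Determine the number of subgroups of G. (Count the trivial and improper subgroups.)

|G| = 12, so by Lagrange every subgroup order divides 12. Divisors: 1, 2, 3, 4, 6, 12.
Subgroups by order — order 1: 1; order 2: 3; order 3: 4; order 4: 1; order 6: 0; order 12: 1.
Total: 1 + 3 + 4 + 1 + 0 + 1 = 10.

10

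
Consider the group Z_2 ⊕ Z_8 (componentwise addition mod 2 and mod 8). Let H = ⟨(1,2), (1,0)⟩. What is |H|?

8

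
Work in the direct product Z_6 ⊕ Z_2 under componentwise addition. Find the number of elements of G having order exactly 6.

An element (a,b) has order lcm(ord(a), ord(b)); count pairs with lcm equal to 6.
Enumerating gives 6 such elements.

6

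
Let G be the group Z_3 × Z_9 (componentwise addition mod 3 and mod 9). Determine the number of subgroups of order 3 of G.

|G| = 27 and 3 | 27, so subgroups of order 3 are possible by Lagrange.
The subgroups of order 3 are: {(0,0), (0,3), (0,6)}; {(0,0), (1,0), (2,0)}; {(0,0), (1,3), (2,6)}; {(0,0), (1,6), (2,3)}.
So G has 4 subgroups of order 3.

4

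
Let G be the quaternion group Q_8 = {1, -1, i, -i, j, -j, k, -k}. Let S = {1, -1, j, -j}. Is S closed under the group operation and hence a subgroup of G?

Yes

|S| = 4 divides |G| = 8, consistent with Lagrange.
S contains the identity, every element's inverse is in S, and S is closed under ·: it is a subgroup.
In fact S = ⟨j⟩.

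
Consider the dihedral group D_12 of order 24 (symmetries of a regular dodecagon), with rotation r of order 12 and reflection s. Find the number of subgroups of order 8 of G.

3

|G| = 24 and 8 | 24, so subgroups of order 8 are possible by Lagrange.
The subgroups of order 8 are: {e, r^3, r^6, r^9, rs, r^4s, r^7s, r^10s}; {e, r^3, r^6, r^9, r^2s, r^5s, r^8s, r^11s}; {e, r^3, r^6, r^9, s, r^3s, r^6s, r^9s}.
So G has 3 subgroups of order 8.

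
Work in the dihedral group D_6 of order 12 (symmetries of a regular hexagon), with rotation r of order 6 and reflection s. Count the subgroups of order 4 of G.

3

|G| = 12 and 4 | 12, so subgroups of order 4 are possible by Lagrange.
The subgroups of order 4 are: {e, r^3, r^2s, r^5s}; {e, r^3, s, r^3s}; {e, r^3, rs, r^4s}.
So G has 3 subgroups of order 4.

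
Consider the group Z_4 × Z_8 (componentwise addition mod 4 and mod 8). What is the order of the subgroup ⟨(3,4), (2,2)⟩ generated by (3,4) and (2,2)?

|⟨(3,4)⟩| = 4 and |⟨(2,2)⟩| = 4, so |H| is a multiple of lcm(4, 4) = 4 and divides |G| = 32.
Closing under the operation: H = {(0,0), (0,2), (0,4), (0,6), (1,0), (1,2), (1,4), (1,6), (2,0), (2,2), (2,4), (2,6), (3,0), (3,2), (3,4), (3,6)}, so |H| = 16.

16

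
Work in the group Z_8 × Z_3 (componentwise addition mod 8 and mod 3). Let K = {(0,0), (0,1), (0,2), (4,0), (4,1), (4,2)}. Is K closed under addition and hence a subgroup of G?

|K| = 6 divides |G| = 24, consistent with Lagrange.
K contains the identity, every element's inverse is in K, and K is closed under +: it is a subgroup.
In fact K = ⟨(4,1)⟩.

Yes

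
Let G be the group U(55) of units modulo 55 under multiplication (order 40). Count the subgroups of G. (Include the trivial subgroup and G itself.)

16

|G| = 40, so by Lagrange every subgroup order divides 40. Divisors: 1, 2, 4, 5, 8, 10, 20, 40.
Subgroups by order — order 1: 1; order 2: 3; order 4: 3; order 5: 1; order 8: 1; order 10: 3; order 20: 3; order 40: 1.
Total: 1 + 3 + 3 + 1 + 1 + 3 + 3 + 1 = 16.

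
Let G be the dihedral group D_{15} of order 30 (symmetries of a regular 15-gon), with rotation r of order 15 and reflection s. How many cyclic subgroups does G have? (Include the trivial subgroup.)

Each element a generates a cyclic subgroup ⟨a⟩; distinct elements may generate the same one (a cyclic group of order d has φ(d) generators).
Cyclic subgroups by order — order 1: 1; order 2: 15; order 3: 1; order 5: 1; order 15: 1.
Total: 19.

19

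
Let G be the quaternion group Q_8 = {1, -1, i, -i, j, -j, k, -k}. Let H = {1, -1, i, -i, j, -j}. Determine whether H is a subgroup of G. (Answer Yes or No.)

No

|H| = 6 does not divide |G| = 8, so by Lagrange H is not a subgroup.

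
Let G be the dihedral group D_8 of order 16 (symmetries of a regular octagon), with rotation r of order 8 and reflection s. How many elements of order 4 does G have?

2

The elements of order 4 are: r^2, r^6.
That's 2.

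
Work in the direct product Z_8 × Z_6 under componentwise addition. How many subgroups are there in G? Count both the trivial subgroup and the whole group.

22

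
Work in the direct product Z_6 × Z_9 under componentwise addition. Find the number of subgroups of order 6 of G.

4

|G| = 54 and 6 | 54, so subgroups of order 6 are possible by Lagrange.
The subgroups of order 6 are: {(0,0), (0,3), (0,6), (3,0), (3,3), (3,6)}; {(0,0), (1,0), (2,0), (3,0), (4,0), (5,0)}; {(0,0), (1,3), (2,6), (3,0), (4,3), (5,6)}; {(0,0), (1,6), (2,3), (3,0), (4,6), (5,3)}.
So G has 4 subgroups of order 6.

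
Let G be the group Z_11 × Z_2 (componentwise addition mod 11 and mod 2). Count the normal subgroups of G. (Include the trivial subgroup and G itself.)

4

G is abelian, so every subgroup is normal.
G has 4 subgroups in total, hence 4 normal subgroups.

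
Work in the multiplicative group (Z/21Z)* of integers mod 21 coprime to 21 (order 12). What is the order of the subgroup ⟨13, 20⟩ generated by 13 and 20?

4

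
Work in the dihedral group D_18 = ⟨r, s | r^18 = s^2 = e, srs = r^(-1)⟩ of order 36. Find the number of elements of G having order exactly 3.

2

The elements of order 3 are: r^6, r^12.
That's 2.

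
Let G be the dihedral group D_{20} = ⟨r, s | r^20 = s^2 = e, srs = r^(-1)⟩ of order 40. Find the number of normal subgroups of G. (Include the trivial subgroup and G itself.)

G has 48 subgroups. Checking conjugation-invariance by order — order 1: 1/1 normal; order 2: 1/21 normal; order 4: 1/11 normal; order 5: 1/1 normal; order 8: 0/5 normal; order 10: 1/5 normal; order 20: 3/3 normal; order 40: 1/1 normal.
Total normal subgroups: 9.

9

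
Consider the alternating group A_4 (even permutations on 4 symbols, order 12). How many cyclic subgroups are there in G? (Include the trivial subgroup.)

Group the elements of G by the cyclic subgroup they generate; each cyclic subgroup of order d accounts for φ(d) elements.
Cyclic subgroups by order — order 1: 1; order 2: 3; order 3: 4.
Total: 8.

8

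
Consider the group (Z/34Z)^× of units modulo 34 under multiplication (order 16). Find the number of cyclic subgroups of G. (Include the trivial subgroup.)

5

Each element a generates a cyclic subgroup ⟨a⟩; distinct elements may generate the same one (a cyclic group of order d has φ(d) generators).
Cyclic subgroups by order — order 1: 1; order 2: 1; order 4: 1; order 8: 1; order 16: 1.
Total: 5.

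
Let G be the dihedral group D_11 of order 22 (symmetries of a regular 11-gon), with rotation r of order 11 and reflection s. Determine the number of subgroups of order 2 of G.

|G| = 22 and 2 | 22, so subgroups of order 2 are possible by Lagrange.
The subgroups of order 2 are: {e, r^10s}; {e, r^2s}; {e, r^3s}; {e, r^4s}; … (11 in all).
So G has 11 subgroups of order 2.

11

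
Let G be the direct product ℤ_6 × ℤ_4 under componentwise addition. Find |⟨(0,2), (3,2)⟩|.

4

|⟨(0,2)⟩| = 2 and |⟨(3,2)⟩| = 2, so |H| is a multiple of lcm(2, 2) = 2 and divides |G| = 24.
Closing under the operation: H = {(0,0), (0,2), (3,0), (3,2)}, so |H| = 4.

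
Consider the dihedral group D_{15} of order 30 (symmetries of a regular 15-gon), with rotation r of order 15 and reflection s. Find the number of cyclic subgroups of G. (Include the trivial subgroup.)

A cyclic subgroup of order d is generated by each of its φ(d) elements of order d, so the cyclic subgroups of order d number (#elements of order d)/φ(d).
Cyclic subgroups by order — order 1: 1; order 2: 15; order 3: 1; order 5: 1; order 15: 1.
Total: 19.

19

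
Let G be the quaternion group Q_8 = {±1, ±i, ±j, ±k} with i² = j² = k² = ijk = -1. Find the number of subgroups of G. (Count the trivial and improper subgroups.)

6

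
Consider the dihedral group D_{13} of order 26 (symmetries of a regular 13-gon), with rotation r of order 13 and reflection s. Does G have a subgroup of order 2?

Yes

2 | 26. A subgroup of order 2 is {e, r^10s}.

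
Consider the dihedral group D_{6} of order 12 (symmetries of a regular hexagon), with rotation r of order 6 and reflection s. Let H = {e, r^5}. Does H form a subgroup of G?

r^5 ∈ H but its inverse r ∉ H, so H is not a subgroup.

No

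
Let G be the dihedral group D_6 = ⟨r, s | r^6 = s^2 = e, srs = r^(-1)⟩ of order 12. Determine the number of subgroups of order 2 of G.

7

|G| = 12 and 2 | 12, so subgroups of order 2 are possible by Lagrange.
The subgroups of order 2 are: {e, r^2s}; {e, r^3}; {e, r^3s}; {e, r^4s}; … (7 in all).
So G has 7 subgroups of order 2.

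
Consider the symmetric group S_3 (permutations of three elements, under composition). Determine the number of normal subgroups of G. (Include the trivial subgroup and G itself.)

3

G has 6 subgroups. Checking conjugation-invariance by order — order 1: 1/1 normal; order 2: 0/3 normal; order 3: 1/1 normal; order 6: 1/1 normal.
Total normal subgroups: 3.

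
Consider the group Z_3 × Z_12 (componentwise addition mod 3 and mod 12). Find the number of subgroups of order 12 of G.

4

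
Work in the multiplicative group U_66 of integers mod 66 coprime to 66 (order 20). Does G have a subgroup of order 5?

Yes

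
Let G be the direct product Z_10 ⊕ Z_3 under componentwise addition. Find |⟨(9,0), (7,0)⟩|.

10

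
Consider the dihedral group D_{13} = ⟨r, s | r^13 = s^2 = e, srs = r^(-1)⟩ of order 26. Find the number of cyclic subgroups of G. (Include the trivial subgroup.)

15

Group the elements of G by the cyclic subgroup they generate; each cyclic subgroup of order d accounts for φ(d) elements.
Cyclic subgroups by order — order 1: 1; order 2: 13; order 13: 1.
Total: 15.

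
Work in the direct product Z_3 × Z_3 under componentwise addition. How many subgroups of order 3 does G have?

|G| = 9 and 3 | 9, so subgroups of order 3 are possible by Lagrange.
The subgroups of order 3 are: {(0,0), (0,1), (0,2)}; {(0,0), (1,0), (2,0)}; {(0,0), (1,1), (2,2)}; {(0,0), (1,2), (2,1)}.
So G has 4 subgroups of order 3.

4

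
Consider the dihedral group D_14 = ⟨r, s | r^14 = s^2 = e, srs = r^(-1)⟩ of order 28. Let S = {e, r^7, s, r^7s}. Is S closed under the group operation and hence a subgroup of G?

Yes

|S| = 4 divides |G| = 28, consistent with Lagrange.
S contains the identity, every element's inverse is in S, and S is closed under ·: it is a subgroup.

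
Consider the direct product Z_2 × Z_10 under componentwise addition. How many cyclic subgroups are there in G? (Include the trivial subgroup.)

Each element a generates a cyclic subgroup ⟨a⟩; distinct elements may generate the same one (a cyclic group of order d has φ(d) generators).
Cyclic subgroups by order — order 1: 1; order 2: 3; order 5: 1; order 10: 3.
Total: 8.

8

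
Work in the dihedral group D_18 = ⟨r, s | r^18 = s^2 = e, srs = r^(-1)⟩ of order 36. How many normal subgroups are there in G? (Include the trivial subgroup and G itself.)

9

G has 45 subgroups. Checking conjugation-invariance by order — order 1: 1/1 normal; order 2: 1/19 normal; order 3: 1/1 normal; order 4: 0/9 normal; order 6: 1/7 normal; order 9: 1/1 normal; order 12: 0/3 normal; order 18: 3/3 normal; order 36: 1/1 normal.
Total normal subgroups: 9.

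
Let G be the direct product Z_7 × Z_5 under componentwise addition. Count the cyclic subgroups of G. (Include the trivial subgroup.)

Group the elements of G by the cyclic subgroup they generate; each cyclic subgroup of order d accounts for φ(d) elements.
Cyclic subgroups by order — order 1: 1; order 5: 1; order 7: 1; order 35: 1.
Total: 4.

4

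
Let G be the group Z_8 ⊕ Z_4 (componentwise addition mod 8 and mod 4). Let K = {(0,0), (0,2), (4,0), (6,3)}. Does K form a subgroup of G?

No

(6,3) ∈ K but its inverse (2,1) ∉ K, so K is not a subgroup.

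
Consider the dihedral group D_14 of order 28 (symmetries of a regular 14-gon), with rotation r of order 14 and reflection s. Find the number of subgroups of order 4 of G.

7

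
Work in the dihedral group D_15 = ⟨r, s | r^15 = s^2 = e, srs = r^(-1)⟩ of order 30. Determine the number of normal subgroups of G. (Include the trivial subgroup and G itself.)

G has 28 subgroups. Checking conjugation-invariance by order — order 1: 1/1 normal; order 2: 0/15 normal; order 3: 1/1 normal; order 5: 1/1 normal; order 6: 0/5 normal; order 10: 0/3 normal; order 15: 1/1 normal; order 30: 1/1 normal.
Total normal subgroups: 5.

5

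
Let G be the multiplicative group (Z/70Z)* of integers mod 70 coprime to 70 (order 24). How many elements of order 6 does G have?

The elements of order 6 are: 9, 19, 31, 39, 59, 61.
That's 6.

6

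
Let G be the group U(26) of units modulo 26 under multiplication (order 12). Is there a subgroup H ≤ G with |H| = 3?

Yes

3 | 12. A subgroup of order 3 is {1, 3, 9}.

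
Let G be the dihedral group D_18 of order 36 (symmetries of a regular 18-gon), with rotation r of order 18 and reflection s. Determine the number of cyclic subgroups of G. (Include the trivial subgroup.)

24

A cyclic subgroup of order d is generated by each of its φ(d) elements of order d, so the cyclic subgroups of order d number (#elements of order d)/φ(d).
Cyclic subgroups by order — order 1: 1; order 2: 19; order 3: 1; order 6: 1; order 9: 1; order 18: 1.
Total: 24.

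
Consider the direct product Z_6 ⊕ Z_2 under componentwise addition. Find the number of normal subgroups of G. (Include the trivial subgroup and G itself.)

10

G is abelian, so every subgroup is normal.
G has 10 subgroups in total, hence 10 normal subgroups.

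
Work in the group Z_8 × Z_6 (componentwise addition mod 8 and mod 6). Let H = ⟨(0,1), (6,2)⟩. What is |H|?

24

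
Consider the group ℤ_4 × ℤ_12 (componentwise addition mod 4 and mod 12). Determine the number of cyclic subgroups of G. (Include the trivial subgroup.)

Each element a generates a cyclic subgroup ⟨a⟩; distinct elements may generate the same one (a cyclic group of order d has φ(d) generators).
Cyclic subgroups by order — order 1: 1; order 2: 3; order 3: 1; order 4: 6; order 6: 3; order 12: 6.
Total: 20.

20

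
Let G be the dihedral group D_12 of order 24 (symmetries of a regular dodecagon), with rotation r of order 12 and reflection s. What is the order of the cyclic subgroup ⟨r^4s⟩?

2

Computing powers of r^4s: the smallest k with (r^4s)^k = e is k = 2.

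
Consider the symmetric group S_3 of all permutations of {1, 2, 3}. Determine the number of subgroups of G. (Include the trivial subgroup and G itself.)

6

|G| = 6, so by Lagrange every subgroup order divides 6. Divisors: 1, 2, 3, 6.
Subgroups by order — order 1: 1; order 2: 3; order 3: 1; order 6: 1.
Total: 1 + 3 + 1 + 1 = 6.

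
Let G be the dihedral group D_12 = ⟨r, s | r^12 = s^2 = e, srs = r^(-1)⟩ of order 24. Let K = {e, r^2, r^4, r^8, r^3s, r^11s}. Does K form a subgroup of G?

No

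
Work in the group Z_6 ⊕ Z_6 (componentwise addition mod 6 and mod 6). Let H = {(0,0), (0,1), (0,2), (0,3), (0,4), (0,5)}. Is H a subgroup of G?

Yes

|H| = 6 divides |G| = 36, consistent with Lagrange.
H contains the identity, every element's inverse is in H, and H is closed under +: it is a subgroup.
In fact H = ⟨(0,1)⟩.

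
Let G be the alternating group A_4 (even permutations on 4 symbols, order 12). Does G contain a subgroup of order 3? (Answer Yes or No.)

Yes

3 | 12. A subgroup of order 3 is {e, (1 2 3), (1 3 2)}.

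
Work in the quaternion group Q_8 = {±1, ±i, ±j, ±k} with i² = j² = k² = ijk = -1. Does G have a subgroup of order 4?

Yes

4 | 8. A subgroup of order 4 is {1, -1, i, -i}.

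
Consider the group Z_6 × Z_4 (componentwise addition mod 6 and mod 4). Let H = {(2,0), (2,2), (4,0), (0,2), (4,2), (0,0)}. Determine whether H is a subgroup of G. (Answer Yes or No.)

Yes

|H| = 6 divides |G| = 24, consistent with Lagrange.
H contains the identity, every element's inverse is in H, and H is closed under +: it is a subgroup.
In fact H = ⟨(2,2)⟩.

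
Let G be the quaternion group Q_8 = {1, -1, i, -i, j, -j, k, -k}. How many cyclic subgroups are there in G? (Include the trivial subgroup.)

5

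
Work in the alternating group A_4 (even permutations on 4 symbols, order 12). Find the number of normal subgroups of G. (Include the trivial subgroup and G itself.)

3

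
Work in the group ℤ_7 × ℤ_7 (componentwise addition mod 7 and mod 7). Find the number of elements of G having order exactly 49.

An element (a,b) has order lcm(ord(a), ord(b)); count pairs with lcm equal to 49.
Enumerating gives 0 such elements.

0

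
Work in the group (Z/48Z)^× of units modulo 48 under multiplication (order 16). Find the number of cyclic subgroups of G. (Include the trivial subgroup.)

12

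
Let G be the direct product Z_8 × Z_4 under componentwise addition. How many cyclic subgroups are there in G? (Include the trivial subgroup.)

14

Each element a generates a cyclic subgroup ⟨a⟩; distinct elements may generate the same one (a cyclic group of order d has φ(d) generators).
Cyclic subgroups by order — order 1: 1; order 2: 3; order 4: 6; order 8: 4.
Total: 14.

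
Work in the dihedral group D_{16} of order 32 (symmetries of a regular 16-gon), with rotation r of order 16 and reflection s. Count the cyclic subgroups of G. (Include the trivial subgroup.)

Group the elements of G by the cyclic subgroup they generate; each cyclic subgroup of order d accounts for φ(d) elements.
Cyclic subgroups by order — order 1: 1; order 2: 17; order 4: 1; order 8: 1; order 16: 1.
Total: 21.

21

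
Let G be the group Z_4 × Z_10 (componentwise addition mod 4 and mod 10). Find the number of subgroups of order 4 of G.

|G| = 40 and 4 | 40, so subgroups of order 4 are possible by Lagrange.
The subgroups of order 4 are: {(0,0), (0,5), (2,0), (2,5)}; {(0,0), (1,0), (2,0), (3,0)}; {(0,0), (1,5), (2,0), (3,5)}.
So G has 3 subgroups of order 4.

3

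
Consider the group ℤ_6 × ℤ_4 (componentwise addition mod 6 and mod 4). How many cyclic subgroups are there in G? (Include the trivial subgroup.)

Each element a generates a cyclic subgroup ⟨a⟩; distinct elements may generate the same one (a cyclic group of order d has φ(d) generators).
Cyclic subgroups by order — order 1: 1; order 2: 3; order 3: 1; order 4: 2; order 6: 3; order 12: 2.
Total: 12.

12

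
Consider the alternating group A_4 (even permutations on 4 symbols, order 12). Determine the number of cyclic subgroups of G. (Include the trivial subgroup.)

8

Each element a generates a cyclic subgroup ⟨a⟩; distinct elements may generate the same one (a cyclic group of order d has φ(d) generators).
Cyclic subgroups by order — order 1: 1; order 2: 3; order 3: 4.
Total: 8.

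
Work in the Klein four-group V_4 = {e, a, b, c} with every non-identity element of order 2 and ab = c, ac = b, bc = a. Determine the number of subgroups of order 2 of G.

|G| = 4 and 2 | 4, so subgroups of order 2 are possible by Lagrange.
The subgroups of order 2 are: {e, a}; {e, b}; {e, c}.
So G has 3 subgroups of order 2.

3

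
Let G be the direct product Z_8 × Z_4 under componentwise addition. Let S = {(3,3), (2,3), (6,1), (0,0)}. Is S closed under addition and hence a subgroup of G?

(3,3) ∈ S but its inverse (5,1) ∉ S, so S is not a subgroup.

No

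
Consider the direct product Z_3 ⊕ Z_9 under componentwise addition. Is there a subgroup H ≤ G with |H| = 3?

Yes

3 | 27. A subgroup of order 3 is {(0,0), (0,3), (0,6)}.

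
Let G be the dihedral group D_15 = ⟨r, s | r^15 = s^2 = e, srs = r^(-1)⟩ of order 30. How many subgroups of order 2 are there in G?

|G| = 30 and 2 | 30, so subgroups of order 2 are possible by Lagrange.
The subgroups of order 2 are: {e, r^10s}; {e, r^11s}; {e, r^12s}; {e, r^13s}; … (15 in all).
So G has 15 subgroups of order 2.

15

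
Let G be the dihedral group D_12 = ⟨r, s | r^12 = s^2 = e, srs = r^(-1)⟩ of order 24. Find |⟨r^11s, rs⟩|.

12

|⟨r^11s⟩| = 2 and |⟨rs⟩| = 2, so |H| is a multiple of lcm(2, 2) = 2 and divides |G| = 24.
Closing under the operation: H = {e, r^2, r^4, r^6, r^8, r^10, rs, r^3s, r^5s, r^7s, r^9s, r^11s}, so |H| = 12.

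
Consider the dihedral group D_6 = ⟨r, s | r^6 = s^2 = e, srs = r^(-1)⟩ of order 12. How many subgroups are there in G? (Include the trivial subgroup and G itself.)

|G| = 12, so by Lagrange every subgroup order divides 12. Divisors: 1, 2, 3, 4, 6, 12.
Subgroups by order — order 1: 1; order 2: 7; order 3: 1; order 4: 3; order 6: 3; order 12: 1.
Total: 1 + 7 + 1 + 3 + 3 + 1 = 16.

16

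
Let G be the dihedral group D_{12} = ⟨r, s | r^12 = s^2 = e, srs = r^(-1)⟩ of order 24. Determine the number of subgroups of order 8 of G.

3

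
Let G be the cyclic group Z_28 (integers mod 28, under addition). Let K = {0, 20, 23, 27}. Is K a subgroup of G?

No

27 ∈ K but its inverse 1 ∉ K, so K is not a subgroup.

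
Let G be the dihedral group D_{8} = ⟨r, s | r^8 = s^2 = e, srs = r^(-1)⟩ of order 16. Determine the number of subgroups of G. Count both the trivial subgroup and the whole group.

|G| = 16, so by Lagrange every subgroup order divides 16. Divisors: 1, 2, 4, 8, 16.
Subgroups by order — order 1: 1; order 2: 9; order 4: 5; order 8: 3; order 16: 1.
Total: 1 + 9 + 5 + 3 + 1 = 19.

19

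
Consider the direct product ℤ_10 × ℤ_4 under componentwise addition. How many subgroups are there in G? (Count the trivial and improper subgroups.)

16

|G| = 40, so by Lagrange every subgroup order divides 40. Divisors: 1, 2, 4, 5, 8, 10, 20, 40.
Subgroups by order — order 1: 1; order 2: 3; order 4: 3; order 5: 1; order 8: 1; order 10: 3; order 20: 3; order 40: 1.
Total: 1 + 3 + 3 + 1 + 1 + 3 + 3 + 1 = 16.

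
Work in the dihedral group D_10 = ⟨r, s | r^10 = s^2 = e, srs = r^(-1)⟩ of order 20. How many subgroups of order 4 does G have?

5

|G| = 20 and 4 | 20, so subgroups of order 4 are possible by Lagrange.
The subgroups of order 4 are: {e, r^5, r^2s, r^7s}; {e, r^5, r^3s, r^8s}; {e, r^5, r^4s, r^9s}; {e, r^5, s, r^5s}; … (5 in all).
So G has 5 subgroups of order 4.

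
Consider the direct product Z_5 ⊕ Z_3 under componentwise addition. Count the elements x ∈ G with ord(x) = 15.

An element (a,b) has order lcm(ord(a), ord(b)); count pairs with lcm equal to 15.
Enumerating gives 8 such elements.

8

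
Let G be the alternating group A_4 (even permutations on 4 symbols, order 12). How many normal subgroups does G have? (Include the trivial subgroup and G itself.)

3

G has 10 subgroups. Checking conjugation-invariance by order — order 1: 1/1 normal; order 2: 0/3 normal; order 3: 0/4 normal; order 4: 1/1 normal; order 12: 1/1 normal.
Total normal subgroups: 3.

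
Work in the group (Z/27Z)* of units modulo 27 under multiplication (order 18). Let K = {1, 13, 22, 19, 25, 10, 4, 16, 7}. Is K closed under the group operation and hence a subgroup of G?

Yes

|K| = 9 divides |G| = 18, consistent with Lagrange.
K contains the identity, every element's inverse is in K, and K is closed under ·: it is a subgroup.
In fact K = ⟨4⟩.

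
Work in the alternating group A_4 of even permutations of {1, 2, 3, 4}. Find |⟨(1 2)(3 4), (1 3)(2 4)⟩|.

|⟨(1 2)(3 4)⟩| = 2 and |⟨(1 3)(2 4)⟩| = 2, so |H| is a multiple of lcm(2, 2) = 2 and divides |G| = 12.
Closing under the operation: H = {e, (1 2)(3 4), (1 3)(2 4), (1 4)(2 3)}, so |H| = 4.

4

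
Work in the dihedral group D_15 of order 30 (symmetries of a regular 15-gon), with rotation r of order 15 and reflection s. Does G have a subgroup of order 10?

Yes

10 | 30. A subgroup of order 10 is {e, r^3, r^6, r^9, r^12, rs, r^4s, r^7s, r^10s, r^13s}.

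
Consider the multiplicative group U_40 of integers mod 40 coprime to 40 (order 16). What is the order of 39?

2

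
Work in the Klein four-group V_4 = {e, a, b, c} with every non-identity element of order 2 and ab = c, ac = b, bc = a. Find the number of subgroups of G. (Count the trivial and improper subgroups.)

5

|G| = 4, so by Lagrange every subgroup order divides 4. Divisors: 1, 2, 4.
Subgroups by order — order 1: 1; order 2: 3; order 4: 1.
Total: 1 + 3 + 1 = 5.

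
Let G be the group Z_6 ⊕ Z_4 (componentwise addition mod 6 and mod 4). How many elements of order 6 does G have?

6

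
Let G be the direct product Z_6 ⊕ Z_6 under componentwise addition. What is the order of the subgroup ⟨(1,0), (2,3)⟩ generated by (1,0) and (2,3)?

|⟨(1,0)⟩| = 6 and |⟨(2,3)⟩| = 6, so |H| is a multiple of lcm(6, 6) = 6 and divides |G| = 36.
Closing under the operation: H = {(0,0), (0,3), (1,0), (1,3), (2,0), (2,3), (3,0), (3,3), (4,0), (4,3), (5,0), (5,3)}, so |H| = 12.

12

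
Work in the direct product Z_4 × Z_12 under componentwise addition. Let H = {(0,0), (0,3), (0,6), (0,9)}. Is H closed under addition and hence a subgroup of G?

Yes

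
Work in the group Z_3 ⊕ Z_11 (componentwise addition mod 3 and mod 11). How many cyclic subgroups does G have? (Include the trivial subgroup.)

4

Group the elements of G by the cyclic subgroup they generate; each cyclic subgroup of order d accounts for φ(d) elements.
Cyclic subgroups by order — order 1: 1; order 3: 1; order 11: 1; order 33: 1.
Total: 4.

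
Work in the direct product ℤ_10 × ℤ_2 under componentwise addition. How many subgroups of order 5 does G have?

1

|G| = 20 and 5 | 20, so subgroups of order 5 are possible by Lagrange.
The subgroups of order 5 are: {(0,0), (2,0), (4,0), (6,0), (8,0)}.
So G has 1 subgroup of order 5.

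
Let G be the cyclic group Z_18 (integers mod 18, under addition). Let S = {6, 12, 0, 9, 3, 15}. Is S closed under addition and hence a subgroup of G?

Yes

|S| = 6 divides |G| = 18, consistent with Lagrange.
S contains the identity, every element's inverse is in S, and S is closed under +: it is a subgroup.
In fact S = ⟨3⟩.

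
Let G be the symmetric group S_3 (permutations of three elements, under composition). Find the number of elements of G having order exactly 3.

The elements of order 3 are: (1 2 3), (1 3 2).
That's 2.

2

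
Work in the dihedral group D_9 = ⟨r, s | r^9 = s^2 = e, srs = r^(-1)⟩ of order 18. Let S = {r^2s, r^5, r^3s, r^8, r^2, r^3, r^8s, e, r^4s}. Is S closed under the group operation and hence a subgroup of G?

r^2 ∈ S but its inverse r^7 ∉ S, so S is not a subgroup.

No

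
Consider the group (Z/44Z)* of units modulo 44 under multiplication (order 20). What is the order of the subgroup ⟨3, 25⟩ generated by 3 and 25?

10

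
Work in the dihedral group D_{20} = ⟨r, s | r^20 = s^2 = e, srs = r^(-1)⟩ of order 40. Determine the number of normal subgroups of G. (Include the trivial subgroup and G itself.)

G has 48 subgroups. Checking conjugation-invariance by order — order 1: 1/1 normal; order 2: 1/21 normal; order 4: 1/11 normal; order 5: 1/1 normal; order 8: 0/5 normal; order 10: 1/5 normal; order 20: 3/3 normal; order 40: 1/1 normal.
Total normal subgroups: 9.

9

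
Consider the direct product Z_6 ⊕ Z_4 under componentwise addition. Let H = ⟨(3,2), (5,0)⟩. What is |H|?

|⟨(3,2)⟩| = 2 and |⟨(5,0)⟩| = 6, so |H| is a multiple of lcm(2, 6) = 6 and divides |G| = 24.
Closing under the operation: H = {(0,0), (0,2), (1,0), (1,2), (2,0), (2,2), (3,0), (3,2), (4,0), (4,2), (5,0), (5,2)}, so |H| = 12.

12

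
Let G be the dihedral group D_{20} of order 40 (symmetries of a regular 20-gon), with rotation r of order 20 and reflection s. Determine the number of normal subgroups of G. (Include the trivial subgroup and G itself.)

9

G has 48 subgroups. Checking conjugation-invariance by order — order 1: 1/1 normal; order 2: 1/21 normal; order 4: 1/11 normal; order 5: 1/1 normal; order 8: 0/5 normal; order 10: 1/5 normal; order 20: 3/3 normal; order 40: 1/1 normal.
Total normal subgroups: 9.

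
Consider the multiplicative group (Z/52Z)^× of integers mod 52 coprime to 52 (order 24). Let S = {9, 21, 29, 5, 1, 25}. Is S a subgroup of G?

No

Closure fails: 21 · 29 = 37 ∉ S. So S is not a subgroup.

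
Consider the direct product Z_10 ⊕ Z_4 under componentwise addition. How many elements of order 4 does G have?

4

An element (a,b) has order lcm(ord(a), ord(b)); count pairs with lcm equal to 4.
Enumerating gives 4 such elements.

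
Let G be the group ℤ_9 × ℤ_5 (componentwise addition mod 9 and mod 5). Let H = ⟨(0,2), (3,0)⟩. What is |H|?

|⟨(0,2)⟩| = 5 and |⟨(3,0)⟩| = 3, so |H| is a multiple of lcm(5, 3) = 15 and divides |G| = 45.
Closing under the operation: H = {(0,0), (0,1), (0,2), (0,3), (0,4), (3,0), (3,1), (3,2), (3,3), (3,4), (6,0), (6,1), (6,2), (6,3), (6,4)}, so |H| = 15.

15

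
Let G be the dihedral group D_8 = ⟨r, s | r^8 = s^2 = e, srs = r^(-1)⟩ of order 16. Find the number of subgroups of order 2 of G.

9

|G| = 16 and 2 | 16, so subgroups of order 2 are possible by Lagrange.
The subgroups of order 2 are: {e, r^2s}; {e, r^3s}; {e, r^4}; {e, r^4s}; … (9 in all).
So G has 9 subgroups of order 2.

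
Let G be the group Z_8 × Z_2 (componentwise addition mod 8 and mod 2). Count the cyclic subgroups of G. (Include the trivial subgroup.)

8

A cyclic subgroup of order d is generated by each of its φ(d) elements of order d, so the cyclic subgroups of order d number (#elements of order d)/φ(d).
Cyclic subgroups by order — order 1: 1; order 2: 3; order 4: 2; order 8: 2.
Total: 8.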